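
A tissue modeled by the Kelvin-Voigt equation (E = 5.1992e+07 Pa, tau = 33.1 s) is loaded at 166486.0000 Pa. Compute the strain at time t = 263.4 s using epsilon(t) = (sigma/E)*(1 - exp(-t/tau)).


epsilon(t) = (sigma/E) * (1 - exp(-t/tau))
sigma/E = 166486.0000 / 5.1992e+07 = 0.0032
exp(-t/tau) = exp(-263.4 / 33.1) = 3.4996e-04
epsilon = 0.0032 * (1 - 3.4996e-04)
epsilon = 0.0032


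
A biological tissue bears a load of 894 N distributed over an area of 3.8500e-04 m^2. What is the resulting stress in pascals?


stress = F / A
stress = 894 / 3.8500e-04
stress = 2.3221e+06


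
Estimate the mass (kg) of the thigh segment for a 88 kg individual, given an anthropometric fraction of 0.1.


m_segment = body_mass * fraction
m_segment = 88 * 0.1
m_segment = 8.8000


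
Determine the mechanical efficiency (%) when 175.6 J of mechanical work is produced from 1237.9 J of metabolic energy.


eta = (W_mech / E_meta) * 100
eta = (175.6 / 1237.9) * 100
ratio = 0.1419
eta = 14.1853


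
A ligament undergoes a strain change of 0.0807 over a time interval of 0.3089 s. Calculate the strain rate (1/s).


strain_rate = delta_strain / delta_t
strain_rate = 0.0807 / 0.3089
strain_rate = 0.2612


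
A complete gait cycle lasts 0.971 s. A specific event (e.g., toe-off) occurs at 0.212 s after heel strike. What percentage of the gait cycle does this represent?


pct = (event_time / cycle_time) * 100
pct = (0.212 / 0.971) * 100
ratio = 0.2183
pct = 21.8332


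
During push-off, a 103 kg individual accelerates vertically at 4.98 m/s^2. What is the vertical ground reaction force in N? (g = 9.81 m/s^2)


GRF = m * (g + a)
GRF = 103 * (9.81 + 4.98)
GRF = 103 * 14.7900
GRF = 1523.3700


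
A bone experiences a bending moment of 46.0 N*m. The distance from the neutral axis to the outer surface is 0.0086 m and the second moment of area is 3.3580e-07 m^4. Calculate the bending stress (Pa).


sigma = M * c / I
sigma = 46.0 * 0.0086 / 3.3580e-07
M * c = 0.3956
sigma = 1.1781e+06


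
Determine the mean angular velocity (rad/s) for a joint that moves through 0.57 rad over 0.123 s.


omega = delta_theta / delta_t
omega = 0.57 / 0.123
omega = 4.6341


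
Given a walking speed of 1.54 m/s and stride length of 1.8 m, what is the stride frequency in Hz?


f = v / stride_length
f = 1.54 / 1.8
f = 0.8556


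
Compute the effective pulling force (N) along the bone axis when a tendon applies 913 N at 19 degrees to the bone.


F_eff = F_tendon * cos(theta)
theta = 19 deg = 0.3316 rad
cos(theta) = 0.9455
F_eff = 913 * 0.9455
F_eff = 863.2585


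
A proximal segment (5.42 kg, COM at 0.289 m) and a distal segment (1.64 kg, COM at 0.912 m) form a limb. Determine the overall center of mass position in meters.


COM = (m1*x1 + m2*x2) / (m1 + m2)
COM = (5.42*0.289 + 1.64*0.912) / (5.42 + 1.64)
Numerator = 3.0621
Denominator = 7.0600
COM = 0.4337


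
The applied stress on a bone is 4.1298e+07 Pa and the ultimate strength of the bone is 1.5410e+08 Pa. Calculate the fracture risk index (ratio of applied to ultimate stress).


FRI = applied / ultimate
FRI = 4.1298e+07 / 1.5410e+08
FRI = 0.2680


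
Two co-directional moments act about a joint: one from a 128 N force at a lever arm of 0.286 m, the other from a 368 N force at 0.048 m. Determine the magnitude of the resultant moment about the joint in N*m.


M = F1 * d1 + F2 * d2
M = 128 * 0.286 + 368 * 0.048
M = 36.6080 + 17.6640
M = 54.2720


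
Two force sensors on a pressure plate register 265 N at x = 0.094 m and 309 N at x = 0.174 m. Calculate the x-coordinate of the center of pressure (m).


COP_x = (F1*x1 + F2*x2) / (F1 + F2)
COP_x = (265*0.094 + 309*0.174) / (265 + 309)
Numerator = 78.6760
Denominator = 574
COP_x = 0.1371


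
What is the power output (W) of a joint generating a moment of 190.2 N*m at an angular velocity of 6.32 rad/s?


P = M * omega
P = 190.2 * 6.32
P = 1202.0640


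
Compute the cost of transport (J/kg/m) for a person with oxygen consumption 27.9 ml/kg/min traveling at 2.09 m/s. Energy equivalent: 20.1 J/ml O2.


Power per kg = VO2 * 20.1 / 60
Power per kg = 27.9 * 20.1 / 60 = 9.3465 W/kg
Cost = power_per_kg / speed
Cost = 9.3465 / 2.09
Cost = 4.4720


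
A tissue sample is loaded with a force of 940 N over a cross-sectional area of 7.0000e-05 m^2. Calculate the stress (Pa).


stress = F / A
stress = 940 / 7.0000e-05
stress = 1.3429e+07


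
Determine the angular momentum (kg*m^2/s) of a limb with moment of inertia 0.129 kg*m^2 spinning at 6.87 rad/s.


L = I * omega
L = 0.129 * 6.87
L = 0.8862


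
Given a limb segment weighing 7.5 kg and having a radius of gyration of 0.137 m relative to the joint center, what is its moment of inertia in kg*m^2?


I = m * k^2
I = 7.5 * 0.137^2
k^2 = 0.0188
I = 0.1408


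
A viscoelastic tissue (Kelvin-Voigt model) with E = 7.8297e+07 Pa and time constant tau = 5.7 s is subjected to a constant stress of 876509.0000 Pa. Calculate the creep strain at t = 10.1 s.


epsilon(t) = (sigma/E) * (1 - exp(-t/tau))
sigma/E = 876509.0000 / 7.8297e+07 = 0.0112
exp(-t/tau) = exp(-10.1 / 5.7) = 0.1700
epsilon = 0.0112 * (1 - 0.1700)
epsilon = 0.0093


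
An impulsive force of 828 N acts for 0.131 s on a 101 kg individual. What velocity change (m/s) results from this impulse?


J = F * dt = 828 * 0.131 = 108.4680 N*s
delta_v = J / m
delta_v = 108.4680 / 101
delta_v = 1.0739


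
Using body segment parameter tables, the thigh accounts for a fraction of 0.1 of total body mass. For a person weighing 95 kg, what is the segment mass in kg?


m_segment = body_mass * fraction
m_segment = 95 * 0.1
m_segment = 9.5000


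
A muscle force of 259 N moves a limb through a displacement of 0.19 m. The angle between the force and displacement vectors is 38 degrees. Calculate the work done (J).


W = F * d * cos(theta)
theta = 38 deg = 0.6632 rad
cos(theta) = 0.7880
W = 259 * 0.19 * 0.7880
W = 38.7780


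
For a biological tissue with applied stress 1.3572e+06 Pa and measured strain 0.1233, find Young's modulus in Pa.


E = stress / strain
E = 1.3572e+06 / 0.1233
E = 1.1007e+07


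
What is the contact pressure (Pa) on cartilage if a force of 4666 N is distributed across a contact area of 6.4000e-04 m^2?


P = F / A
P = 4666 / 6.4000e-04
P = 7.2906e+06


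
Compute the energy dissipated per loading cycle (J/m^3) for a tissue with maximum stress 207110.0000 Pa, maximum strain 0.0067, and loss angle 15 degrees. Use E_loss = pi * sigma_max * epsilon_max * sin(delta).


E_loss = pi * sigma_max * epsilon_max * sin(delta)
delta = 15 deg = 0.2618 rad
sin(delta) = 0.2588
E_loss = pi * 207110.0000 * 0.0067 * 0.2588
E_loss = 1128.2932


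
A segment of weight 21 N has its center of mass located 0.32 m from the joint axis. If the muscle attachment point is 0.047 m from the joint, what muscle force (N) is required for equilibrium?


F_muscle = W * d_load / d_muscle
F_muscle = 21 * 0.32 / 0.047
Numerator = 6.7200
F_muscle = 142.9787


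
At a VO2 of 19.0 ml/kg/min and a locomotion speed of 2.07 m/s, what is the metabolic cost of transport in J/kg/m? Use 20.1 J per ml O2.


Power per kg = VO2 * 20.1 / 60
Power per kg = 19.0 * 20.1 / 60 = 6.3650 W/kg
Cost = power_per_kg / speed
Cost = 6.3650 / 2.07
Cost = 3.0749


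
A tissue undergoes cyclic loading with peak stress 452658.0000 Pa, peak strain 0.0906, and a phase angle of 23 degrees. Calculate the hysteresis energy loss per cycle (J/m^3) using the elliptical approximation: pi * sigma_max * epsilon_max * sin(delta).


E_loss = pi * sigma_max * epsilon_max * sin(delta)
delta = 23 deg = 0.4014 rad
sin(delta) = 0.3907
E_loss = pi * 452658.0000 * 0.0906 * 0.3907
E_loss = 50341.5151


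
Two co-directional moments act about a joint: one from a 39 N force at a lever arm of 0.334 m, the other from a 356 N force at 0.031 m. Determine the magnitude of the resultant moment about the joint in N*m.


M = F1 * d1 + F2 * d2
M = 39 * 0.334 + 356 * 0.031
M = 13.0260 + 11.0360
M = 24.0620


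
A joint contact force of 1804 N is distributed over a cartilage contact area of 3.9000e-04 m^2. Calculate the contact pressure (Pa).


P = F / A
P = 1804 / 3.9000e-04
P = 4.6256e+06


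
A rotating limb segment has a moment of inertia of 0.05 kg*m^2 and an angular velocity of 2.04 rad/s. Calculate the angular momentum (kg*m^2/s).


L = I * omega
L = 0.05 * 2.04
L = 0.1020


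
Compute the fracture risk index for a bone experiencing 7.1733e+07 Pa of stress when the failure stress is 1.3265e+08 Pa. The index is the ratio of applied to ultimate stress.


FRI = applied / ultimate
FRI = 7.1733e+07 / 1.3265e+08
FRI = 0.5408


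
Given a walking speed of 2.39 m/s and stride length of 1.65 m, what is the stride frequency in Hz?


f = v / stride_length
f = 2.39 / 1.65
f = 1.4485


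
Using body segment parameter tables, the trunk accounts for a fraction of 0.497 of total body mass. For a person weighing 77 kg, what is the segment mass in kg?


m_segment = body_mass * fraction
m_segment = 77 * 0.497
m_segment = 38.2690


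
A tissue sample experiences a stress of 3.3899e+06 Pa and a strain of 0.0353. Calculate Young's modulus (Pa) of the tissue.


E = stress / strain
E = 3.3899e+06 / 0.0353
E = 9.6031e+07


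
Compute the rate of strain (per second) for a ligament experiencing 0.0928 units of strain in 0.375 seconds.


strain_rate = delta_strain / delta_t
strain_rate = 0.0928 / 0.375
strain_rate = 0.2475


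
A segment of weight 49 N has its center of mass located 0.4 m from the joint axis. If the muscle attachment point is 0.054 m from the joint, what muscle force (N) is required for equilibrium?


F_muscle = W * d_load / d_muscle
F_muscle = 49 * 0.4 / 0.054
Numerator = 19.6000
F_muscle = 362.9630


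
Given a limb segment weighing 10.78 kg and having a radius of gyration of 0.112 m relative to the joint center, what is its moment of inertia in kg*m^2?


I = m * k^2
I = 10.78 * 0.112^2
k^2 = 0.0125
I = 0.1352


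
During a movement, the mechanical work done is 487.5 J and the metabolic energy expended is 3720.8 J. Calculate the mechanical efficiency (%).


eta = (W_mech / E_meta) * 100
eta = (487.5 / 3720.8) * 100
ratio = 0.1310
eta = 13.1020


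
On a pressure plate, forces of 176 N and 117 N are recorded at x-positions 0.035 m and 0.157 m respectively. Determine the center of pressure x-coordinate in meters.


COP_x = (F1*x1 + F2*x2) / (F1 + F2)
COP_x = (176*0.035 + 117*0.157) / (176 + 117)
Numerator = 24.5290
Denominator = 293
COP_x = 0.0837


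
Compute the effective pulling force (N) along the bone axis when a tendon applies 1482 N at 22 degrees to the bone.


F_eff = F_tendon * cos(theta)
theta = 22 deg = 0.3840 rad
cos(theta) = 0.9272
F_eff = 1482 * 0.9272
F_eff = 1374.0865


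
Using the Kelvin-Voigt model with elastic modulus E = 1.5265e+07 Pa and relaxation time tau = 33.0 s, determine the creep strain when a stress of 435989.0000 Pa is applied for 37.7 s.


epsilon(t) = (sigma/E) * (1 - exp(-t/tau))
sigma/E = 435989.0000 / 1.5265e+07 = 0.0286
exp(-t/tau) = exp(-37.7 / 33.0) = 0.3190
epsilon = 0.0286 * (1 - 0.3190)
epsilon = 0.0194


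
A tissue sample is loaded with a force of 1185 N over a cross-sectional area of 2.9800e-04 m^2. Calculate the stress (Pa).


stress = F / A
stress = 1185 / 2.9800e-04
stress = 3.9765e+06


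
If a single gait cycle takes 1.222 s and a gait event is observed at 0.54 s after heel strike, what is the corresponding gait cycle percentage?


pct = (event_time / cycle_time) * 100
pct = (0.54 / 1.222) * 100
ratio = 0.4419
pct = 44.1899


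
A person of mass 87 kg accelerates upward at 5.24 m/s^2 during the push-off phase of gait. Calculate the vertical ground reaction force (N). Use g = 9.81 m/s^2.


GRF = m * (g + a)
GRF = 87 * (9.81 + 5.24)
GRF = 87 * 15.0500
GRF = 1309.3500


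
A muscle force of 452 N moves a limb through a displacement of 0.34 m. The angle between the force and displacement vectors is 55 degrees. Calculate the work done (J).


W = F * d * cos(theta)
theta = 55 deg = 0.9599 rad
cos(theta) = 0.5736
W = 452 * 0.34 * 0.5736
W = 88.1472


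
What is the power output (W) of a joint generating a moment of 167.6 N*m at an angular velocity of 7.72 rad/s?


P = M * omega
P = 167.6 * 7.72
P = 1293.8720


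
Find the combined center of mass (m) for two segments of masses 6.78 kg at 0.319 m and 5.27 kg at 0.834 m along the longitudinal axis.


COM = (m1*x1 + m2*x2) / (m1 + m2)
COM = (6.78*0.319 + 5.27*0.834) / (6.78 + 5.27)
Numerator = 6.5580
Denominator = 12.0500
COM = 0.5442


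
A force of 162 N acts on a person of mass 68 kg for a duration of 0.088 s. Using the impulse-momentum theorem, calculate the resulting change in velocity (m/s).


J = F * dt = 162 * 0.088 = 14.2560 N*s
delta_v = J / m
delta_v = 14.2560 / 68
delta_v = 0.2096


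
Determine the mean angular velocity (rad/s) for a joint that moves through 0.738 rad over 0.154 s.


omega = delta_theta / delta_t
omega = 0.738 / 0.154
omega = 4.7922


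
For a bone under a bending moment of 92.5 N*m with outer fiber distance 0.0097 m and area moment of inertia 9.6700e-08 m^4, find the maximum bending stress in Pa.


sigma = M * c / I
sigma = 92.5 * 0.0097 / 9.6700e-08
M * c = 0.8972
sigma = 9.2787e+06


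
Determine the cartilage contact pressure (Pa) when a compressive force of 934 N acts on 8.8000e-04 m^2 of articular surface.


P = F / A
P = 934 / 8.8000e-04
P = 1.0614e+06


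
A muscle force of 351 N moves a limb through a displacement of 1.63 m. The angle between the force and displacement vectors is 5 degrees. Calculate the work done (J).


W = F * d * cos(theta)
theta = 5 deg = 0.0873 rad
cos(theta) = 0.9962
W = 351 * 1.63 * 0.9962
W = 569.9529


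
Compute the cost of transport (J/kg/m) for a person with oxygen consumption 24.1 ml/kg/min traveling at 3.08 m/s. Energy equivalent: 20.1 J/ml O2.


Power per kg = VO2 * 20.1 / 60
Power per kg = 24.1 * 20.1 / 60 = 8.0735 W/kg
Cost = power_per_kg / speed
Cost = 8.0735 / 3.08
Cost = 2.6213


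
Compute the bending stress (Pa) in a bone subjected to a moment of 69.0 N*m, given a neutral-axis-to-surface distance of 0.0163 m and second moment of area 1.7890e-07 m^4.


sigma = M * c / I
sigma = 69.0 * 0.0163 / 1.7890e-07
M * c = 1.1247
sigma = 6.2868e+06


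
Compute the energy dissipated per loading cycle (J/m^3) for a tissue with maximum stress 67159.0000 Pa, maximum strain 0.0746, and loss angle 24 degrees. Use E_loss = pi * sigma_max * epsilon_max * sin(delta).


E_loss = pi * sigma_max * epsilon_max * sin(delta)
delta = 24 deg = 0.4189 rad
sin(delta) = 0.4067
E_loss = pi * 67159.0000 * 0.0746 * 0.4067
E_loss = 6401.8607


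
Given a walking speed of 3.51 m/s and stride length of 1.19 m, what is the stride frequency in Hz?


f = v / stride_length
f = 3.51 / 1.19
f = 2.9496


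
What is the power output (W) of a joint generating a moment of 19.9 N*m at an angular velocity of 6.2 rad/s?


P = M * omega
P = 19.9 * 6.2
P = 123.3800


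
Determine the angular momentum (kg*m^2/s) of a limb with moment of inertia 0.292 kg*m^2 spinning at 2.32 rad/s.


L = I * omega
L = 0.292 * 2.32
L = 0.6774


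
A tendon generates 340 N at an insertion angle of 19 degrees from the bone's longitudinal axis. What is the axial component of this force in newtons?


F_eff = F_tendon * cos(theta)
theta = 19 deg = 0.3316 rad
cos(theta) = 0.9455
F_eff = 340 * 0.9455
F_eff = 321.4763


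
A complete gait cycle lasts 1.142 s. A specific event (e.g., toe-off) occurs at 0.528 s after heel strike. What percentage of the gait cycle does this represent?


pct = (event_time / cycle_time) * 100
pct = (0.528 / 1.142) * 100
ratio = 0.4623
pct = 46.2347


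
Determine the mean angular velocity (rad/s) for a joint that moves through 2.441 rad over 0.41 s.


omega = delta_theta / delta_t
omega = 2.441 / 0.41
omega = 5.9537


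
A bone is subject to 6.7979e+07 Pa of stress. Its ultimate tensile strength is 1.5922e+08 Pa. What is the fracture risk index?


FRI = applied / ultimate
FRI = 6.7979e+07 / 1.5922e+08
FRI = 0.4270


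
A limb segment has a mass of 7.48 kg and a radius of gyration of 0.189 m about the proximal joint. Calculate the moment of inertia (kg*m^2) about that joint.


I = m * k^2
I = 7.48 * 0.189^2
k^2 = 0.0357
I = 0.2672


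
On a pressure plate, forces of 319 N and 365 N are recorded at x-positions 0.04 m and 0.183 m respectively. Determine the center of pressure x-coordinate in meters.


COP_x = (F1*x1 + F2*x2) / (F1 + F2)
COP_x = (319*0.04 + 365*0.183) / (319 + 365)
Numerator = 79.5550
Denominator = 684
COP_x = 0.1163


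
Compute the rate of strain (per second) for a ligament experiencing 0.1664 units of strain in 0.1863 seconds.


strain_rate = delta_strain / delta_t
strain_rate = 0.1664 / 0.1863
strain_rate = 0.8932


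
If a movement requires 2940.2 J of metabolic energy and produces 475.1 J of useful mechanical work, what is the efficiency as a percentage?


eta = (W_mech / E_meta) * 100
eta = (475.1 / 2940.2) * 100
ratio = 0.1616
eta = 16.1588


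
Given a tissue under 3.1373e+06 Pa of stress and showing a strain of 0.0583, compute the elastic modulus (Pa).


E = stress / strain
E = 3.1373e+06 / 0.0583
E = 5.3813e+07


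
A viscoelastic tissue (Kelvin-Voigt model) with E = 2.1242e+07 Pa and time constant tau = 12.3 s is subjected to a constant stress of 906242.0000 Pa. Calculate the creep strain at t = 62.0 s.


epsilon(t) = (sigma/E) * (1 - exp(-t/tau))
sigma/E = 906242.0000 / 2.1242e+07 = 0.0427
exp(-t/tau) = exp(-62.0 / 12.3) = 0.0065
epsilon = 0.0427 * (1 - 0.0065)
epsilon = 0.0424


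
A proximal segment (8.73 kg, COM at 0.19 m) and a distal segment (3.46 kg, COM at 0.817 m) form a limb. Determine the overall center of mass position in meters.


COM = (m1*x1 + m2*x2) / (m1 + m2)
COM = (8.73*0.19 + 3.46*0.817) / (8.73 + 3.46)
Numerator = 4.4855
Denominator = 12.1900
COM = 0.3680


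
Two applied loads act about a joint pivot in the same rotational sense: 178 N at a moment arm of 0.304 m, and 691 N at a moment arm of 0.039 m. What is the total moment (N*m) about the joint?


M = F1 * d1 + F2 * d2
M = 178 * 0.304 + 691 * 0.039
M = 54.1120 + 26.9490
M = 81.0610


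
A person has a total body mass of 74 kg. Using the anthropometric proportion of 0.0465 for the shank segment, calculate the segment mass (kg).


m_segment = body_mass * fraction
m_segment = 74 * 0.0465
m_segment = 3.4410


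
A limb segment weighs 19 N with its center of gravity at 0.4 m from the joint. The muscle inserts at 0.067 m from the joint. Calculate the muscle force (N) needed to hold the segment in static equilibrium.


F_muscle = W * d_load / d_muscle
F_muscle = 19 * 0.4 / 0.067
Numerator = 7.6000
F_muscle = 113.4328


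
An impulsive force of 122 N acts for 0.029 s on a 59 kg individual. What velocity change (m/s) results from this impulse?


J = F * dt = 122 * 0.029 = 3.5380 N*s
delta_v = J / m
delta_v = 3.5380 / 59
delta_v = 0.0600


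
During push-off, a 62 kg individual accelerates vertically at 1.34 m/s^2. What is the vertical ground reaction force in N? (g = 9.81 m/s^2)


GRF = m * (g + a)
GRF = 62 * (9.81 + 1.34)
GRF = 62 * 11.1500
GRF = 691.3000


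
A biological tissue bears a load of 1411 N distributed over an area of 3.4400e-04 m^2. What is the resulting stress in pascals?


stress = F / A
stress = 1411 / 3.4400e-04
stress = 4.1017e+06


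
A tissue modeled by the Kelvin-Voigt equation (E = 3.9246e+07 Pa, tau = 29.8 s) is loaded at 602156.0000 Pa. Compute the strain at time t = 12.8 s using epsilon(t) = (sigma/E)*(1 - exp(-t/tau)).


epsilon(t) = (sigma/E) * (1 - exp(-t/tau))
sigma/E = 602156.0000 / 3.9246e+07 = 0.0153
exp(-t/tau) = exp(-12.8 / 29.8) = 0.6508
epsilon = 0.0153 * (1 - 0.6508)
epsilon = 0.0054


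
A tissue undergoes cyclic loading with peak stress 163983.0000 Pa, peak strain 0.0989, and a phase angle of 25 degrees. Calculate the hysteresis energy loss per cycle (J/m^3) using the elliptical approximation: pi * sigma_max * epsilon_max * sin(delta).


E_loss = pi * sigma_max * epsilon_max * sin(delta)
delta = 25 deg = 0.4363 rad
sin(delta) = 0.4226
E_loss = pi * 163983.0000 * 0.0989 * 0.4226
E_loss = 21532.4403


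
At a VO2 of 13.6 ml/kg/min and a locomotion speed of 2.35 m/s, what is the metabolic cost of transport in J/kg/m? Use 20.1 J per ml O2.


Power per kg = VO2 * 20.1 / 60
Power per kg = 13.6 * 20.1 / 60 = 4.5560 W/kg
Cost = power_per_kg / speed
Cost = 4.5560 / 2.35
Cost = 1.9387


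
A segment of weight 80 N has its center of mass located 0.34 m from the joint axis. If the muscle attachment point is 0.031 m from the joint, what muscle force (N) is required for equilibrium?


F_muscle = W * d_load / d_muscle
F_muscle = 80 * 0.34 / 0.031
Numerator = 27.2000
F_muscle = 877.4194


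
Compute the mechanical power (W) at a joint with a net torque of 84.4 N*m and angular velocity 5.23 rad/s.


P = M * omega
P = 84.4 * 5.23
P = 441.4120


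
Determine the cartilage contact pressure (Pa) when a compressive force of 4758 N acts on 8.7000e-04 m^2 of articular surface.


P = F / A
P = 4758 / 8.7000e-04
P = 5.4690e+06


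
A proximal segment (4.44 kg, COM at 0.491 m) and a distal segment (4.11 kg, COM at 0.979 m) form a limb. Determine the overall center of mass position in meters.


COM = (m1*x1 + m2*x2) / (m1 + m2)
COM = (4.44*0.491 + 4.11*0.979) / (4.44 + 4.11)
Numerator = 6.2037
Denominator = 8.5500
COM = 0.7256


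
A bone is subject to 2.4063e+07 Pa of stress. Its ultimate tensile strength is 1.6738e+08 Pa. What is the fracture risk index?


FRI = applied / ultimate
FRI = 2.4063e+07 / 1.6738e+08
FRI = 0.1438


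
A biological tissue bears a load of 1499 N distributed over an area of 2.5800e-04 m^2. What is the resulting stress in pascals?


stress = F / A
stress = 1499 / 2.5800e-04
stress = 5.8101e+06


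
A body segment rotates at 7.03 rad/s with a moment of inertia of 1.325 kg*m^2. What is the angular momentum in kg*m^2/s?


L = I * omega
L = 1.325 * 7.03
L = 9.3148


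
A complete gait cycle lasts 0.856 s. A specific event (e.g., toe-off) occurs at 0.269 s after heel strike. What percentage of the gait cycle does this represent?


pct = (event_time / cycle_time) * 100
pct = (0.269 / 0.856) * 100
ratio = 0.3143
pct = 31.4252


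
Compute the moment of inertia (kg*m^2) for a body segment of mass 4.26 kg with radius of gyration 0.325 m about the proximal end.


I = m * k^2
I = 4.26 * 0.325^2
k^2 = 0.1056
I = 0.4500


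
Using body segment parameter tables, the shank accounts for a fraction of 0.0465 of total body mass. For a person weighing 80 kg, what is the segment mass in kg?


m_segment = body_mass * fraction
m_segment = 80 * 0.0465
m_segment = 3.7200


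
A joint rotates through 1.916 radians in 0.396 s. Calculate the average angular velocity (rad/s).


omega = delta_theta / delta_t
omega = 1.916 / 0.396
omega = 4.8384


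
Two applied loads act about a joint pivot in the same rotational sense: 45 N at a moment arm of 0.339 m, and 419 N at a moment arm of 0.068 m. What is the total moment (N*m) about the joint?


M = F1 * d1 + F2 * d2
M = 45 * 0.339 + 419 * 0.068
M = 15.2550 + 28.4920
M = 43.7470


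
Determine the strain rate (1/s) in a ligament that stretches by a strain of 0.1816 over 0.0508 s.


strain_rate = delta_strain / delta_t
strain_rate = 0.1816 / 0.0508
strain_rate = 3.5748


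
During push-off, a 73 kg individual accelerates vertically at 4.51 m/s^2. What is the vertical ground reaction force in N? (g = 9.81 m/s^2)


GRF = m * (g + a)
GRF = 73 * (9.81 + 4.51)
GRF = 73 * 14.3200
GRF = 1045.3600


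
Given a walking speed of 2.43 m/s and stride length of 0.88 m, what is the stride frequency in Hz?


f = v / stride_length
f = 2.43 / 0.88
f = 2.7614


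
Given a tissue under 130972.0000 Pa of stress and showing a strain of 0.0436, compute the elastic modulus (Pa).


E = stress / strain
E = 130972.0000 / 0.0436
E = 3.0039e+06


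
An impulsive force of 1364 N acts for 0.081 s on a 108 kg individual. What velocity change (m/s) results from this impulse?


J = F * dt = 1364 * 0.081 = 110.4840 N*s
delta_v = J / m
delta_v = 110.4840 / 108
delta_v = 1.0230


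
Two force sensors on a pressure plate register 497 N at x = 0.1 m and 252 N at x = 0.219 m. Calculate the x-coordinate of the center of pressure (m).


COP_x = (F1*x1 + F2*x2) / (F1 + F2)
COP_x = (497*0.1 + 252*0.219) / (497 + 252)
Numerator = 104.8880
Denominator = 749
COP_x = 0.1400


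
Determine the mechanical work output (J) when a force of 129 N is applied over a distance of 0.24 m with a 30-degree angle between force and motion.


W = F * d * cos(theta)
theta = 30 deg = 0.5236 rad
cos(theta) = 0.8660
W = 129 * 0.24 * 0.8660
W = 26.8121


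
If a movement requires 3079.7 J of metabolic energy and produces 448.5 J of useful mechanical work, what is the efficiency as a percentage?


eta = (W_mech / E_meta) * 100
eta = (448.5 / 3079.7) * 100
ratio = 0.1456
eta = 14.5631


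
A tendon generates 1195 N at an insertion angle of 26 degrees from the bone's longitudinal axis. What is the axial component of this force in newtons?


F_eff = F_tendon * cos(theta)
theta = 26 deg = 0.4538 rad
cos(theta) = 0.8988
F_eff = 1195 * 0.8988
F_eff = 1074.0589


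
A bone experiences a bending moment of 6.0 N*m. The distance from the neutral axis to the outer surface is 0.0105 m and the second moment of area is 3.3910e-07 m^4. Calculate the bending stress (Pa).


sigma = M * c / I
sigma = 6.0 * 0.0105 / 3.3910e-07
M * c = 0.0630
sigma = 185785.9039


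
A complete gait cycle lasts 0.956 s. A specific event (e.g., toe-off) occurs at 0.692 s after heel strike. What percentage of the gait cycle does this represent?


pct = (event_time / cycle_time) * 100
pct = (0.692 / 0.956) * 100
ratio = 0.7238
pct = 72.3849


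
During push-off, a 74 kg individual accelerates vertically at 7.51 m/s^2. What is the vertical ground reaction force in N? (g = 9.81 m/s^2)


GRF = m * (g + a)
GRF = 74 * (9.81 + 7.51)
GRF = 74 * 17.3200
GRF = 1281.6800


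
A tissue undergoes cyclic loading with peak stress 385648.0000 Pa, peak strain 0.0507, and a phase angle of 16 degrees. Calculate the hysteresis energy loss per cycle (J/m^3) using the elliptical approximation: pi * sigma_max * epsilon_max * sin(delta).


E_loss = pi * sigma_max * epsilon_max * sin(delta)
delta = 16 deg = 0.2793 rad
sin(delta) = 0.2756
E_loss = pi * 385648.0000 * 0.0507 * 0.2756
E_loss = 16931.1708


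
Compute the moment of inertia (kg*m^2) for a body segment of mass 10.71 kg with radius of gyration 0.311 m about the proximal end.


I = m * k^2
I = 10.71 * 0.311^2
k^2 = 0.0967
I = 1.0359


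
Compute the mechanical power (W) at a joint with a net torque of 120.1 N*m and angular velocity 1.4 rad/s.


P = M * omega
P = 120.1 * 1.4
P = 168.1400


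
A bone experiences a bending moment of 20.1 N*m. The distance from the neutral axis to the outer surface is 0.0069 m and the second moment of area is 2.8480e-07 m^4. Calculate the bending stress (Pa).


sigma = M * c / I
sigma = 20.1 * 0.0069 / 2.8480e-07
M * c = 0.1387
sigma = 486973.3146


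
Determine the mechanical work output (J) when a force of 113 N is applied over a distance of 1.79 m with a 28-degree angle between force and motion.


W = F * d * cos(theta)
theta = 28 deg = 0.4887 rad
cos(theta) = 0.8829
W = 113 * 1.79 * 0.8829
W = 178.5938


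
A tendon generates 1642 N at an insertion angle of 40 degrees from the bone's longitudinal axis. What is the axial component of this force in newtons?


F_eff = F_tendon * cos(theta)
theta = 40 deg = 0.6981 rad
cos(theta) = 0.7660
F_eff = 1642 * 0.7660
F_eff = 1257.8450


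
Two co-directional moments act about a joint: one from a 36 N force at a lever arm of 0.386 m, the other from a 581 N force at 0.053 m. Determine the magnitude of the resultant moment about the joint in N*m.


M = F1 * d1 + F2 * d2
M = 36 * 0.386 + 581 * 0.053
M = 13.8960 + 30.7930
M = 44.6890


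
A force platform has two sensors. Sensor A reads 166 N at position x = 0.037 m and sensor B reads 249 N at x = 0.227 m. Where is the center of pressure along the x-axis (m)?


COP_x = (F1*x1 + F2*x2) / (F1 + F2)
COP_x = (166*0.037 + 249*0.227) / (166 + 249)
Numerator = 62.6650
Denominator = 415
COP_x = 0.1510


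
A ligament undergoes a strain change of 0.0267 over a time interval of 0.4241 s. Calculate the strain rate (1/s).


strain_rate = delta_strain / delta_t
strain_rate = 0.0267 / 0.4241
strain_rate = 0.0630


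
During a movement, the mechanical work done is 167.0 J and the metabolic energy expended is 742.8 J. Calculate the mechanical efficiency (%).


eta = (W_mech / E_meta) * 100
eta = (167.0 / 742.8) * 100
ratio = 0.2248
eta = 22.4825


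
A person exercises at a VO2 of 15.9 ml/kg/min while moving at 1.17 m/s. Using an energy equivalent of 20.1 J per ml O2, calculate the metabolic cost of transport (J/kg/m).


Power per kg = VO2 * 20.1 / 60
Power per kg = 15.9 * 20.1 / 60 = 5.3265 W/kg
Cost = power_per_kg / speed
Cost = 5.3265 / 1.17
Cost = 4.5526


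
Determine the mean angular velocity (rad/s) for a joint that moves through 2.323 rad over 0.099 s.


omega = delta_theta / delta_t
omega = 2.323 / 0.099
omega = 23.4646


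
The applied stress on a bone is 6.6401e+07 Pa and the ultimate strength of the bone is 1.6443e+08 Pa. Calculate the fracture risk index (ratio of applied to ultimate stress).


FRI = applied / ultimate
FRI = 6.6401e+07 / 1.6443e+08
FRI = 0.4038


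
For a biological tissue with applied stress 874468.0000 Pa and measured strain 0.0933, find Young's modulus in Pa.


E = stress / strain
E = 874468.0000 / 0.0933
E = 9.3726e+06


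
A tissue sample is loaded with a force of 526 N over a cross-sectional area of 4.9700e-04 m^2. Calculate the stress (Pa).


stress = F / A
stress = 526 / 4.9700e-04
stress = 1.0584e+06


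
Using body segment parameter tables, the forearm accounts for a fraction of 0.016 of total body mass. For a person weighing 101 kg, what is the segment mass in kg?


m_segment = body_mass * fraction
m_segment = 101 * 0.016
m_segment = 1.6160


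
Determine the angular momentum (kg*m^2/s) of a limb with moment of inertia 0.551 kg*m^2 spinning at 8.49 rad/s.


L = I * omega
L = 0.551 * 8.49
L = 4.6780


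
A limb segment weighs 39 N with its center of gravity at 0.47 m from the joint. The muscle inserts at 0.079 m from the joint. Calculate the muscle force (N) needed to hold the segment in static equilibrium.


F_muscle = W * d_load / d_muscle
F_muscle = 39 * 0.47 / 0.079
Numerator = 18.3300
F_muscle = 232.0253


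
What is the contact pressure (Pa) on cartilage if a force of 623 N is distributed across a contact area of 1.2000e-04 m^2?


P = F / A
P = 623 / 1.2000e-04
P = 5.1917e+06


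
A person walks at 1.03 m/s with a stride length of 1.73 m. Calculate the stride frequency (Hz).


f = v / stride_length
f = 1.03 / 1.73
f = 0.5954


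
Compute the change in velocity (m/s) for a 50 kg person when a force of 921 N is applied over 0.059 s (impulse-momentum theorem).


J = F * dt = 921 * 0.059 = 54.3390 N*s
delta_v = J / m
delta_v = 54.3390 / 50
delta_v = 1.0868


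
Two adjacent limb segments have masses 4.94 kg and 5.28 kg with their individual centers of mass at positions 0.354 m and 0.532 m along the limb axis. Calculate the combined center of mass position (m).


COM = (m1*x1 + m2*x2) / (m1 + m2)
COM = (4.94*0.354 + 5.28*0.532) / (4.94 + 5.28)
Numerator = 4.5577
Denominator = 10.2200
COM = 0.4460


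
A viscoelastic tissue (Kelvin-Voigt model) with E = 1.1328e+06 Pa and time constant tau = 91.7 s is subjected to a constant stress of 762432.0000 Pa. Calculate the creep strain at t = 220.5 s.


epsilon(t) = (sigma/E) * (1 - exp(-t/tau))
sigma/E = 762432.0000 / 1.1328e+06 = 0.6731
exp(-t/tau) = exp(-220.5 / 91.7) = 0.0903
epsilon = 0.6731 * (1 - 0.0903)
epsilon = 0.6123


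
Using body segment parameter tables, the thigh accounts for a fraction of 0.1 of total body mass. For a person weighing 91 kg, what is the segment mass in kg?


m_segment = body_mass * fraction
m_segment = 91 * 0.1
m_segment = 9.1000


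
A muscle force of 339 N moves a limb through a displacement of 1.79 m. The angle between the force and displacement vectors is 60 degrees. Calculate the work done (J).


W = F * d * cos(theta)
theta = 60 deg = 1.0472 rad
cos(theta) = 0.5000
W = 339 * 1.79 * 0.5000
W = 303.4050


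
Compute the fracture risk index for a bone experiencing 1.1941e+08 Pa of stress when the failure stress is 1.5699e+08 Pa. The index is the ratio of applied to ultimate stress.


FRI = applied / ultimate
FRI = 1.1941e+08 / 1.5699e+08
FRI = 0.7606


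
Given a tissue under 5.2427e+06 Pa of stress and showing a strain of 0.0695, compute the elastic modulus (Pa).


E = stress / strain
E = 5.2427e+06 / 0.0695
E = 7.5435e+07


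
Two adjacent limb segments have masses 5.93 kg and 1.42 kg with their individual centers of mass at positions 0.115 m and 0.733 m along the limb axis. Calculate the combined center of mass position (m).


COM = (m1*x1 + m2*x2) / (m1 + m2)
COM = (5.93*0.115 + 1.42*0.733) / (5.93 + 1.42)
Numerator = 1.7228
Denominator = 7.3500
COM = 0.2344


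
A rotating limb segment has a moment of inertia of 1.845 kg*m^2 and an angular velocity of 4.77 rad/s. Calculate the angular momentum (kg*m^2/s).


L = I * omega
L = 1.845 * 4.77
L = 8.8006


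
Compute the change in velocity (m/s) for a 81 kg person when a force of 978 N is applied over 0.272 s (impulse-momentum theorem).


J = F * dt = 978 * 0.272 = 266.0160 N*s
delta_v = J / m
delta_v = 266.0160 / 81
delta_v = 3.2841


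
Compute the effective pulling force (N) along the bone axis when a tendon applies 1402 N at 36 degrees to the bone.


F_eff = F_tendon * cos(theta)
theta = 36 deg = 0.6283 rad
cos(theta) = 0.8090
F_eff = 1402 * 0.8090
F_eff = 1134.2418


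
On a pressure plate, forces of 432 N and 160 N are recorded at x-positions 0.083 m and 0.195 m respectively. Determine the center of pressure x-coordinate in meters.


COP_x = (F1*x1 + F2*x2) / (F1 + F2)
COP_x = (432*0.083 + 160*0.195) / (432 + 160)
Numerator = 67.0560
Denominator = 592
COP_x = 0.1133


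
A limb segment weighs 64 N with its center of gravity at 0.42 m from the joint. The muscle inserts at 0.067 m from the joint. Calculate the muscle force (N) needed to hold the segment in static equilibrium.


F_muscle = W * d_load / d_muscle
F_muscle = 64 * 0.42 / 0.067
Numerator = 26.8800
F_muscle = 401.1940


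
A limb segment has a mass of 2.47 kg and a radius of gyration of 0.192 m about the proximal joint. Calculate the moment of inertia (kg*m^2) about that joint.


I = m * k^2
I = 2.47 * 0.192^2
k^2 = 0.0369
I = 0.0911


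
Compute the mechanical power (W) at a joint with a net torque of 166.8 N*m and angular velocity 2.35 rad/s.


P = M * omega
P = 166.8 * 2.35
P = 391.9800


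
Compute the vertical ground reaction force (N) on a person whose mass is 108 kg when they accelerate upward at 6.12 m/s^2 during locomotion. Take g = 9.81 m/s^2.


GRF = m * (g + a)
GRF = 108 * (9.81 + 6.12)
GRF = 108 * 15.9300
GRF = 1720.4400


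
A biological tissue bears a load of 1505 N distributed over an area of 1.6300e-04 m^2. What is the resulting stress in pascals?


stress = F / A
stress = 1505 / 1.6300e-04
stress = 9.2331e+06


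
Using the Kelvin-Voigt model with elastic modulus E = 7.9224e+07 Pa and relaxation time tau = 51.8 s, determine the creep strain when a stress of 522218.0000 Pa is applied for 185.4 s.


epsilon(t) = (sigma/E) * (1 - exp(-t/tau))
sigma/E = 522218.0000 / 7.9224e+07 = 0.0066
exp(-t/tau) = exp(-185.4 / 51.8) = 0.0279
epsilon = 0.0066 * (1 - 0.0279)
epsilon = 0.0064


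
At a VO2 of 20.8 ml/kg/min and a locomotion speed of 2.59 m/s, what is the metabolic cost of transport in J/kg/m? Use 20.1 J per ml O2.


Power per kg = VO2 * 20.1 / 60
Power per kg = 20.8 * 20.1 / 60 = 6.9680 W/kg
Cost = power_per_kg / speed
Cost = 6.9680 / 2.59
Cost = 2.6903


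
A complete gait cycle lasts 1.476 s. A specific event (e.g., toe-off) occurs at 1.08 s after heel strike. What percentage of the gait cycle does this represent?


pct = (event_time / cycle_time) * 100
pct = (1.08 / 1.476) * 100
ratio = 0.7317
pct = 73.1707


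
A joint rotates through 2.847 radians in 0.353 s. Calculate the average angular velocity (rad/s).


omega = delta_theta / delta_t
omega = 2.847 / 0.353
omega = 8.0652


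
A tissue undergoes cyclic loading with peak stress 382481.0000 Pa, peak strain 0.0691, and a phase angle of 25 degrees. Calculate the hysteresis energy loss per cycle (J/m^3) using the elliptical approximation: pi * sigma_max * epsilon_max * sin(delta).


E_loss = pi * sigma_max * epsilon_max * sin(delta)
delta = 25 deg = 0.4363 rad
sin(delta) = 0.4226
E_loss = pi * 382481.0000 * 0.0691 * 0.4226
E_loss = 35090.2163


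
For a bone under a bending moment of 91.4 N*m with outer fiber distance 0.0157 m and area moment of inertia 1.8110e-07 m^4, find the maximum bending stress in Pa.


sigma = M * c / I
sigma = 91.4 * 0.0157 / 1.8110e-07
M * c = 1.4350
sigma = 7.9237e+06


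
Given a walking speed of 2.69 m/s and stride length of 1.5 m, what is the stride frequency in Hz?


f = v / stride_length
f = 2.69 / 1.5
f = 1.7933


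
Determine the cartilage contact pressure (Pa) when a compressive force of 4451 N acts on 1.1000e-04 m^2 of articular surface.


P = F / A
P = 4451 / 1.1000e-04
P = 4.0464e+07


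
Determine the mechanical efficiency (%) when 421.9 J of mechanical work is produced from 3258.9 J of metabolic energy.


eta = (W_mech / E_meta) * 100
eta = (421.9 / 3258.9) * 100
ratio = 0.1295
eta = 12.9461


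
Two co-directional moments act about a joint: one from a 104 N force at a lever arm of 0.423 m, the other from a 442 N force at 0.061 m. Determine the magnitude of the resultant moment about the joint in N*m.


M = F1 * d1 + F2 * d2
M = 104 * 0.423 + 442 * 0.061
M = 43.9920 + 26.9620
M = 70.9540


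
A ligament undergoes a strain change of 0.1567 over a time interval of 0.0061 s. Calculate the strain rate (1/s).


strain_rate = delta_strain / delta_t
strain_rate = 0.1567 / 0.0061
strain_rate = 25.6885


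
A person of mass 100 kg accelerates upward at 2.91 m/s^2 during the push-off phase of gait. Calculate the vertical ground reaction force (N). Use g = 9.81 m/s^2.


GRF = m * (g + a)
GRF = 100 * (9.81 + 2.91)
GRF = 100 * 12.7200
GRF = 1272.0000


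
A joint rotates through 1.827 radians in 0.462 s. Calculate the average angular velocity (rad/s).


omega = delta_theta / delta_t
omega = 1.827 / 0.462
omega = 3.9545


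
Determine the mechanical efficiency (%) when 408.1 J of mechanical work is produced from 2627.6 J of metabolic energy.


eta = (W_mech / E_meta) * 100
eta = (408.1 / 2627.6) * 100
ratio = 0.1553
eta = 15.5313


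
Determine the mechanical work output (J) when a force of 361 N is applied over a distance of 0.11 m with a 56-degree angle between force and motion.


W = F * d * cos(theta)
theta = 56 deg = 0.9774 rad
cos(theta) = 0.5592
W = 361 * 0.11 * 0.5592
W = 22.2056


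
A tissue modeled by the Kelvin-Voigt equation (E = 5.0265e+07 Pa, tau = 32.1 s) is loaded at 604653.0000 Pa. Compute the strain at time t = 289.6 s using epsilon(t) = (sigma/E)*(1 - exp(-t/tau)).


epsilon(t) = (sigma/E) * (1 - exp(-t/tau))
sigma/E = 604653.0000 / 5.0265e+07 = 0.0120
exp(-t/tau) = exp(-289.6 / 32.1) = 1.2075e-04
epsilon = 0.0120 * (1 - 1.2075e-04)
epsilon = 0.0120
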